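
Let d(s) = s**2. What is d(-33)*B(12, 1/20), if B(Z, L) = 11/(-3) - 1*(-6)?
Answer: 2541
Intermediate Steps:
B(Z, L) = 7/3 (B(Z, L) = 11*(-1/3) + 6 = -11/3 + 6 = 7/3)
d(-33)*B(12, 1/20) = (-33)**2*(7/3) = 1089*(7/3) = 2541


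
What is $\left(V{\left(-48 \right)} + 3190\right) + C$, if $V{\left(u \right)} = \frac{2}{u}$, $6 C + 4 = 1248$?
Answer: $\frac{81535}{24} \approx 3397.3$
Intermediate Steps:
$C = \frac{622}{3}$ ($C = - \frac{2}{3} + \frac{1}{6} \cdot 1248 = - \frac{2}{3} + 208 = \frac{622}{3} \approx 207.33$)
$\left(V{\left(-48 \right)} + 3190\right) + C = \left(\frac{2}{-48} + 3190\right) + \frac{622}{3} = \left(2 \left(- \frac{1}{48}\right) + 3190\right) + \frac{622}{3} = \left(- \frac{1}{24} + 3190\right) + \frac{622}{3} = \frac{76559}{24} + \frac{622}{3} = \frac{81535}{24}$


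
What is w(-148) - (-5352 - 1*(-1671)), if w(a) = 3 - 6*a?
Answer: 4572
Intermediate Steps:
w(-148) - (-5352 - 1*(-1671)) = (3 - 6*(-148)) - (-5352 - 1*(-1671)) = (3 + 888) - (-5352 + 1671) = 891 - 1*(-3681) = 891 + 3681 = 4572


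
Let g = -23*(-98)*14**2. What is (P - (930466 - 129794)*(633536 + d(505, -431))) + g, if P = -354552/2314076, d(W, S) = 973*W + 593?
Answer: -521333027542246134/578519 ≈ -9.0115e+11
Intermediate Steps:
d(W, S) = 593 + 973*W
g = 441784 (g = 2254*196 = 441784)
P = -88638/578519 (P = -354552*1/2314076 = -88638/578519 ≈ -0.15322)
(P - (930466 - 129794)*(633536 + d(505, -431))) + g = (-88638/578519 - (930466 - 129794)*(633536 + (593 + 973*505))) + 441784 = (-88638/578519 - 800672*(633536 + (593 + 491365))) + 441784 = (-88638/578519 - 800672*(633536 + 491958)) + 441784 = (-88638/578519 - 800672*1125494) + 441784 = (-88638/578519 - 1*901151531968) + 441784 = (-88638/578519 - 901151531968) + 441784 = -521333283122684030/578519 + 441784 = -521333027542246134/578519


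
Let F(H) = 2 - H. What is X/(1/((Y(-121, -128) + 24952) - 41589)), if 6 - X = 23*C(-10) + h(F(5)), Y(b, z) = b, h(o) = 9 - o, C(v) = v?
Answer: -3753792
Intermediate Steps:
X = 224 (X = 6 - (23*(-10) + (9 - (2 - 1*5))) = 6 - (-230 + (9 - (2 - 5))) = 6 - (-230 + (9 - 1*(-3))) = 6 - (-230 + (9 + 3)) = 6 - (-230 + 12) = 6 - 1*(-218) = 6 + 218 = 224)
X/(1/((Y(-121, -128) + 24952) - 41589)) = 224/(1/((-121 + 24952) - 41589)) = 224/(1/(24831 - 41589)) = 224/(1/(-16758)) = 224/(-1/16758) = 224*(-16758) = -3753792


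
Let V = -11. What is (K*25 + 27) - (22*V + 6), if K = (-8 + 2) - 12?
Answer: -187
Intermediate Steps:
K = -18 (K = -6 - 12 = -18)
(K*25 + 27) - (22*V + 6) = (-18*25 + 27) - (22*(-11) + 6) = (-450 + 27) - (-242 + 6) = -423 - 1*(-236) = -423 + 236 = -187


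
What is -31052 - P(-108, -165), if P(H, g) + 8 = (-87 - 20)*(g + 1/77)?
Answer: -3749716/77 ≈ -48698.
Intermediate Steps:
P(H, g) = -723/77 - 107*g (P(H, g) = -8 + (-87 - 20)*(g + 1/77) = -8 - 107*(g + 1/77) = -8 - 107*(1/77 + g) = -8 + (-107/77 - 107*g) = -723/77 - 107*g)
-31052 - P(-108, -165) = -31052 - (-723/77 - 107*(-165)) = -31052 - (-723/77 + 17655) = -31052 - 1*1358712/77 = -31052 - 1358712/77 = -3749716/77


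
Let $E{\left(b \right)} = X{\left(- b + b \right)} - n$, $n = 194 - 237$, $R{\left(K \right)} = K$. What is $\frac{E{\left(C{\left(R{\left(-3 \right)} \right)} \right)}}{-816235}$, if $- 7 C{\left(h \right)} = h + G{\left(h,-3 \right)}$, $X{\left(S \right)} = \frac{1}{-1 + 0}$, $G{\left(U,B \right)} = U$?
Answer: $- \frac{6}{116605} \approx -5.1456 \cdot 10^{-5}$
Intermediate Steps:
$X{\left(S \right)} = -1$ ($X{\left(S \right)} = \frac{1}{-1} = -1$)
$n = -43$
$C{\left(h \right)} = - \frac{2 h}{7}$ ($C{\left(h \right)} = - \frac{h + h}{7} = - \frac{2 h}{7}$)
$E{\left(b \right)} = 42$ ($E{\left(b \right)} = -1 - -43 = -1 + 43 = 42$)
$\frac{E{\left(C{\left(R{\left(-3 \right)} \right)} \right)}}{-816235} = \frac{42}{-816235} = 42 \left(- \frac{1}{816235}\right) = - \frac{6}{116605}$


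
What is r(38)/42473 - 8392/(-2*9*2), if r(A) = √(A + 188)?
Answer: 2098/9 + √226/42473 ≈ 233.11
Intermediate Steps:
r(A) = √(188 + A)
r(38)/42473 - 8392/(-2*9*2) = √(188 + 38)/42473 - 8392/(-2*9*2) = √226*(1/42473) - 8392/((-18*2)) = √226/42473 - 8392/(-36) = √226/42473 - 8392*(-1/36) = √226/42473 + 2098/9 = 2098/9 + √226/42473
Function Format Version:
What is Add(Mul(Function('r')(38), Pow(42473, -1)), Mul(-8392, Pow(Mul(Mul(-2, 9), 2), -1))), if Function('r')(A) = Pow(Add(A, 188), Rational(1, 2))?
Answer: Add(Rational(2098, 9), Mul(Rational(1, 42473), Pow(226, Rational(1, 2)))) ≈ 233.11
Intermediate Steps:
Function('r')(A) = Pow(Add(188, A), Rational(1, 2))
Add(Mul(Function('r')(38), Pow(42473, -1)), Mul(-8392, Pow(Mul(Mul(-2, 9), 2), -1))) = Add(Mul(Pow(Add(188, 38), Rational(1, 2)), Pow(42473, -1)), Mul(-8392, Pow(Mul(Mul(-2, 9), 2), -1))) = Add(Mul(Pow(226, Rational(1, 2)), Rational(1, 42473)), Mul(-8392, Pow(Mul(-18, 2), -1))) = Add(Mul(Rational(1, 42473), Pow(226, Rational(1, 2))), Mul(-8392, Pow(-36, -1))) = Add(Mul(Rational(1, 42473), Pow(226, Rational(1, 2))), Mul(-8392, Rational(-1, 36))) = Add(Mul(Rational(1, 42473), Pow(226, Rational(1, 2))), Rational(2098, 9)) = Add(Rational(2098, 9), Mul(Rational(1, 42473), Pow(226, Rational(1, 2))))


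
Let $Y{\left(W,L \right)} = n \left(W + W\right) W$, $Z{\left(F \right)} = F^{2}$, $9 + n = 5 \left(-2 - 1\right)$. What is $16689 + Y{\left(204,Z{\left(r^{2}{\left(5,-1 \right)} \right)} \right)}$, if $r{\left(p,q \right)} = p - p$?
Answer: $-1980879$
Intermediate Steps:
$r{\left(p,q \right)} = 0$
$n = -24$ ($n = -9 + 5 \left(-2 - 1\right) = -9 + 5 \left(-3\right) = -9 - 15 = -24$)
$Y{\left(W,L \right)} = - 48 W^{2}$ ($Y{\left(W,L \right)} = - 24 \left(W + W\right) W = - 24 \cdot 2 W W = - 24 \cdot 2 W^{2} = - 48 W^{2}$)
$16689 + Y{\left(204,Z{\left(r^{2}{\left(5,-1 \right)} \right)} \right)} = 16689 - 48 \cdot 204^{2} = 16689 - 1997568 = -1980879$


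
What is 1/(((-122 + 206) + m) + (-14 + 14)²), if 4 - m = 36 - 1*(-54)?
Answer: -½ ≈ -0.50000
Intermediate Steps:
m = -86 (m = 4 - (36 - 1*(-54)) = 4 - (36 + 54) = 4 - 1*90 = 4 - 90 = -86)
1/(((-122 + 206) + m) + (-14 + 14)²) = 1/(((-122 + 206) - 86) + (-14 + 14)²) = 1/((84 - 86) + 0²) = 1/(-2 + 0) = 1/(-2) = -½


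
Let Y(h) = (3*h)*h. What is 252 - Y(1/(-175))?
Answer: 7717497/30625 ≈ 252.00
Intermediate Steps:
Y(h) = 3*h²
252 - Y(1/(-175)) = 252 - 3*(1/(-175))² = 252 - 3*(-1/175)² = 252 - 3/30625 = 7717497/30625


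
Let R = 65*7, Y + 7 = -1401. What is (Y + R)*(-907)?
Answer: 864371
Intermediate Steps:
Y = -1408 (Y = -7 - 1401 = -1408)
R = 455
(Y + R)*(-907) = (-1408 + 455)*(-907) = -953*(-907) = 864371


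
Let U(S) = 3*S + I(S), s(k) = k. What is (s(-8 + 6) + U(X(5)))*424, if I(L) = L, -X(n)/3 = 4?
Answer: -21200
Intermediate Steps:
X(n) = -12 (X(n) = -3*4 = -12)
U(S) = 4*S (U(S) = 3*S + S = 4*S)
(s(-8 + 6) + U(X(5)))*424 = ((-8 + 6) + 4*(-12))*424 = (-2 - 48)*424 = -50*424 = -21200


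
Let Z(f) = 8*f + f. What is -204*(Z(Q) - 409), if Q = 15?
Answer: 55896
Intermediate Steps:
Z(f) = 9*f
-204*(Z(Q) - 409) = -204*(9*15 - 409) = -204*(135 - 409) = -204*(-274) = 55896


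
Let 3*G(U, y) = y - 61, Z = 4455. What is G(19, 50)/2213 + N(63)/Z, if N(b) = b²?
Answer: 324706/365145 ≈ 0.88925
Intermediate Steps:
G(U, y) = -61/3 + y/3 (G(U, y) = (y - 61)/3 = (-61 + y)/3 = -61/3 + y/3)
G(19, 50)/2213 + N(63)/Z = (-61/3 + (⅓)*50)/2213 + 63²/4455 = (-61/3 + 50/3)*(1/2213) + 3969*(1/4455) = -11/3*1/2213 + 49/55 = -11/6639 + 49/55 = 324706/365145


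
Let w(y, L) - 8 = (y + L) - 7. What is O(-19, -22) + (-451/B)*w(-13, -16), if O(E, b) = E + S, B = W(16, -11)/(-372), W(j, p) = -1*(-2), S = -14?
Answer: -2348841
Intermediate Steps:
W(j, p) = 2
B = -1/186 (B = 2/(-372) = 2*(-1/372) = -1/186 ≈ -0.0053763)
O(E, b) = -14 + E (O(E, b) = E - 14 = -14 + E)
w(y, L) = 1 + L + y (w(y, L) = 8 + ((y + L) - 7) = 8 + ((L + y) - 7) = 8 + (-7 + L + y) = 1 + L + y)
O(-19, -22) + (-451/B)*w(-13, -16) = (-14 - 19) + (-451/(-1/186))*(1 - 16 - 13) = -33 - 451*(-186)*(-28) = -33 + 83886*(-28) = -33 - 2348808 = -2348841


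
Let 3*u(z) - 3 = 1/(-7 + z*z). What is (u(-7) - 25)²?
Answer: 9138529/15876 ≈ 575.62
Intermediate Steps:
u(z) = 1 + 1/(3*(-7 + z²)) (u(z) = 1 + 1/(3*(-7 + z*z)) = 1 + 1/(3*(-7 + z²)))
(u(-7) - 25)² = ((-20/3 + (-7)²)/(-7 + (-7)²) - 25)² = ((-20/3 + 49)/(-7 + 49) - 25)² = ((127/3)/42 - 25)² = ((1/42)*(127/3) - 25)² = (127/126 - 25)² = (-3023/126)² = 9138529/15876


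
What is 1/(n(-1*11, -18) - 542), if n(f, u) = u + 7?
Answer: -1/553 ≈ -0.0018083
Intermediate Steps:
n(f, u) = 7 + u
1/(n(-1*11, -18) - 542) = 1/((7 - 18) - 542) = 1/(-11 - 542) = 1/(-553) = -1/553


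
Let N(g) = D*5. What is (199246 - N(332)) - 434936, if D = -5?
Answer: -235665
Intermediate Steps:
N(g) = -25 (N(g) = -5*5 = -25)
(199246 - N(332)) - 434936 = (199246 - 1*(-25)) - 434936 = (199246 + 25) - 434936 = 199271 - 434936 = -235665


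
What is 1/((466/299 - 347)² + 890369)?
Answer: 89401/90268083338 ≈ 9.9039e-7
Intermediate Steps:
1/((466/299 - 347)² + 890369) = 1/((-103287/299)² + 890369) = 1/(10668204369/89401 + 890369) = 1/(90268083338/89401) = 89401/90268083338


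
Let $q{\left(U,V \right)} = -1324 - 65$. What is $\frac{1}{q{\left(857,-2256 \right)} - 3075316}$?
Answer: $- \frac{1}{3076705} \approx -3.2502 \cdot 10^{-7}$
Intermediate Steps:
$q{\left(U,V \right)} = -1389$ ($q{\left(U,V \right)} = -1324 - 65 = -1389$)
$\frac{1}{q{\left(857,-2256 \right)} - 3075316} = \frac{1}{-1389 - 3075316} = \frac{1}{-3076705} = - \frac{1}{3076705}$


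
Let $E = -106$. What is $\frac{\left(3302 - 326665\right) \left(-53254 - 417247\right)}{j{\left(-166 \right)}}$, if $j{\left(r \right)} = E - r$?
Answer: $\frac{152142614863}{60} \approx 2.5357 \cdot 10^{9}$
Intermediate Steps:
$j{\left(r \right)} = -106 - r$
$\frac{\left(3302 - 326665\right) \left(-53254 - 417247\right)}{j{\left(-166 \right)}} = \frac{\left(3302 - 326665\right) \left(-53254 - 417247\right)}{-106 - -166} = \frac{\left(-323363\right) \left(-470501\right)}{-106 + 166} = \frac{152142614863}{60}$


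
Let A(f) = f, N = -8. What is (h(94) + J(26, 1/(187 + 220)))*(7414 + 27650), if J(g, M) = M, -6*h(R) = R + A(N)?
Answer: -204516624/407 ≈ -5.0250e+5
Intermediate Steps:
h(R) = 4/3 - R/6 (h(R) = -(R - 8)/6 = -(-8 + R)/6 = 4/3 - R/6)
(h(94) + J(26, 1/(187 + 220)))*(7414 + 27650) = ((4/3 - 1/6*94) + 1/(187 + 220))*(7414 + 27650) = ((4/3 - 47/3) + 1/407)*35064 = (-43/3 + 1/407)*35064 = -17498/1221*35064 = -204516624/407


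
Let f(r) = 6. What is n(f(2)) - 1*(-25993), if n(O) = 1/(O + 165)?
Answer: 4444804/171 ≈ 25993.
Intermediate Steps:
n(O) = 1/(165 + O)
n(f(2)) - 1*(-25993) = 1/(165 + 6) - 1*(-25993) = 1/171 + 25993 = 4444804/171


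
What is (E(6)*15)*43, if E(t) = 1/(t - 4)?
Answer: 645/2 ≈ 322.50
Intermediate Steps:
E(t) = 1/(-4 + t)
(E(6)*15)*43 = (15/(-4 + 6))*43 = (15/2)*43 = 645/2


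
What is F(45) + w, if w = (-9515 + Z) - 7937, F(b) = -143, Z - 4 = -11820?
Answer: -29411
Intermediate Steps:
Z = -11816 (Z = 4 - 11820 = -11816)
w = -29268 (w = (-9515 - 11816) - 7937 = -21331 - 7937 = -29268)
F(45) + w = -143 - 29268 = -29411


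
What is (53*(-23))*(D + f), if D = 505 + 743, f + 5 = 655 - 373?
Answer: -1858975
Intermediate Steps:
f = 277 (f = -5 + (655 - 373) = -5 + 282 = 277)
D = 1248
(53*(-23))*(D + f) = (53*(-23))*(1248 + 277) = -1219*1525 = -1858975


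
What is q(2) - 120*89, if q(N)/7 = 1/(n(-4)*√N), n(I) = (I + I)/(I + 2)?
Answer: -10680 + 7*√2/8 ≈ -10679.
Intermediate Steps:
n(I) = 2*I/(2 + I) (n(I) = (2*I)/(2 + I) = 2*I/(2 + I))
q(N) = 7/(4*√N) (q(N) = 7/(((2*(-4)/(2 - 4))*√N)) = 7/(((2*(-4)/(-2))*√N)) = 7/(((2*(-4)*(-½))*√N)) = 7/((4*√N)) = 7*(1/(4*√N)) = 7/(4*√N))
q(2) - 120*89 = 7/(4*√2) - 120*89 = 7*(√2/2)/4 - 10680 = 7*√2/8 - 10680 = -10680 + 7*√2/8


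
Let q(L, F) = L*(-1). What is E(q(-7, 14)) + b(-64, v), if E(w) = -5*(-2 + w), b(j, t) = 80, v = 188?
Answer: 55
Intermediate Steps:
q(L, F) = -L
E(w) = 10 - 5*w
E(q(-7, 14)) + b(-64, v) = (10 - (-5)*(-7)) + 80 = (10 - 5*7) + 80 = (10 - 35) + 80 = -25 + 80 = 55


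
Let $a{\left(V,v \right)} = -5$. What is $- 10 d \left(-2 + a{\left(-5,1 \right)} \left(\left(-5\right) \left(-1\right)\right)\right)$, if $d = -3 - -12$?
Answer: $2430$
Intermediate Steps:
$d = 9$ ($d = -3 + 12 = 9$)
$- 10 d \left(-2 + a{\left(-5,1 \right)} \left(\left(-5\right) \left(-1\right)\right)\right) = \left(-10\right) 9 \left(-2 - 5 \left(\left(-5\right) \left(-1\right)\right)\right) = - 90 \left(-2 - 25\right) = \left(-90\right) \left(-27\right) = 2430$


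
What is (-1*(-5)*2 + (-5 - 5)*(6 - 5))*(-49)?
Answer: 0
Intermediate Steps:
(-1*(-5)*2 + (-5 - 5)*(6 - 5))*(-49) = (5*2 - 10*1)*(-49) = (10 - 10)*(-49) = 0*(-49) = 0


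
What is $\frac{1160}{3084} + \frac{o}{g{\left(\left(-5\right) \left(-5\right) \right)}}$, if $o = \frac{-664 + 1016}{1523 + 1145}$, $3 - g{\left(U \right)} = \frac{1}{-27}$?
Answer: $\frac{8846578}{21084537} \approx 0.41958$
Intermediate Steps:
$g{\left(U \right)} = \frac{82}{27}$ ($g{\left(U \right)} = 3 - \frac{1}{-27} = 3 - - \frac{1}{27} = 3 + \frac{1}{27} = \frac{82}{27}$)
$o = \frac{88}{667}$ ($o = \frac{352}{2668} = 352 \cdot \frac{1}{2668} = \frac{88}{667} \approx 0.13193$)
$\frac{1160}{3084} + \frac{o}{g{\left(\left(-5\right) \left(-5\right) \right)}} = \frac{1160}{3084} + \frac{88}{667 \cdot \frac{82}{27}} = 1160 \cdot \frac{1}{3084} + \frac{88}{667} \cdot \frac{27}{82} = \frac{290}{771} + \frac{1188}{27347} = \frac{8846578}{21084537}$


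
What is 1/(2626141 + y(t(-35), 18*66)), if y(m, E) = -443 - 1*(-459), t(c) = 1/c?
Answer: 1/2626157 ≈ 3.8078e-7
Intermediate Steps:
y(m, E) = 16 (y(m, E) = -443 + 459 = 16)
1/(2626141 + y(t(-35), 18*66)) = 1/(2626141 + 16) = 1/2626157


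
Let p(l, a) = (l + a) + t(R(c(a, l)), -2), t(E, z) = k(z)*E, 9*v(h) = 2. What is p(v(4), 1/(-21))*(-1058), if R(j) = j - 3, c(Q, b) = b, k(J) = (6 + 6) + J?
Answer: 1839862/63 ≈ 29204.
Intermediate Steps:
v(h) = 2/9 (v(h) = (1/9)*2 = 2/9)
k(J) = 12 + J
R(j) = -3 + j
t(E, z) = E*(12 + z) (t(E, z) = (12 + z)*E = E*(12 + z))
p(l, a) = -30 + a + 11*l (p(l, a) = (l + a) + (-3 + l)*(12 - 2) = (a + l) + (-3 + l)*10 = (a + l) + (-30 + 10*l) = -30 + a + 11*l)
p(v(4), 1/(-21))*(-1058) = (-30 + 1/(-21) + 11*(2/9))*(-1058) = (-30 - 1/21 + 22/9)*(-1058) = -1739/63*(-1058) = 1839862/63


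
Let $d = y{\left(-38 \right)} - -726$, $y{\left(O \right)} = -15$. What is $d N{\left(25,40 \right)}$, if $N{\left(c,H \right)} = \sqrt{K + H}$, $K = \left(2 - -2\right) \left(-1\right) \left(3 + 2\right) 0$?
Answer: $1422 \sqrt{10} \approx 4496.8$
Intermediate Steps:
$K = 0$ ($K = \left(2 + 2\right) \left(-1\right) 5 \cdot 0 = 4 \left(-1\right) 0 = \left(-4\right) 0 = 0$)
$N{\left(c,H \right)} = \sqrt{H}$ ($N{\left(c,H \right)} = \sqrt{0 + H} = \sqrt{H}$)
$d = 711$ ($d = -15 - -726 = -15 + 726 = 711$)
$d N{\left(25,40 \right)} = 711 \sqrt{40} = 711 \cdot 2 \sqrt{10} = 1422 \sqrt{10}$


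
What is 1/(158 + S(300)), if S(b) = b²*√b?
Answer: -79/1214999987518 + 225000*√3/607499993759 ≈ 6.4144e-7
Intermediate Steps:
S(b) = b^(5/2)
1/(158 + S(300)) = 1/(158 + 300^(5/2)) = 1/(158 + 900000*√3)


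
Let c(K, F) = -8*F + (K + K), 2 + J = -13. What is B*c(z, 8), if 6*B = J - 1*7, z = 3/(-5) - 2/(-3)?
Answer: 10538/45 ≈ 234.18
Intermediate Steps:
J = -15 (J = -2 - 13 = -15)
z = 1/15 (z = 3*(-⅕) - 2*(-⅓) = -⅗ + ⅔ = 1/15 ≈ 0.066667)
B = -11/3 (B = (-15 - 1*7)/6 = (-15 - 7)/6 = (⅙)*(-22) = -11/3 ≈ -3.6667)
c(K, F) = -8*F + 2*K
B*c(z, 8) = -11*(-8*8 + 2*(1/15))/3 = -11*(-64 + 2/15)/3 = -11/3*(-958/15) = 10538/45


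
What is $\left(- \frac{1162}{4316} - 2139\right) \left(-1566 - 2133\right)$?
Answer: $\frac{205742079}{26} \approx 7.9132 \cdot 10^{6}$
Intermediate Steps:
$\left(- \frac{1162}{4316} - 2139\right) \left(-1566 - 2133\right) = \left(\left(-1162\right) \frac{1}{4316} - 2139\right) \left(-3699\right) = \left(- \frac{7}{26} - 2139\right) \left(-3699\right) = \left(- \frac{55621}{26}\right) \left(-3699\right) = \frac{205742079}{26}$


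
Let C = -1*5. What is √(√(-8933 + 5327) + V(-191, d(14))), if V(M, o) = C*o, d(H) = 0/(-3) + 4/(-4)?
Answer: √(5 + I*√3606) ≈ 5.7122 + 5.2563*I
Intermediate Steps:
d(H) = -1 (d(H) = 0*(-⅓) + 4*(-¼) = 0 - 1 = -1)
C = -5
V(M, o) = -5*o
√(√(-8933 + 5327) + V(-191, d(14))) = √(√(-8933 + 5327) - 5*(-1)) = √(√(-3606) + 5) = √(I*√3606 + 5) = √(5 + I*√3606)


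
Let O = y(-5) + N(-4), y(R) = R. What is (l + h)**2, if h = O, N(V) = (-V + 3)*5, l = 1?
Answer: 961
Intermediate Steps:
N(V) = 15 - 5*V (N(V) = (3 - V)*5 = 15 - 5*V)
O = 30 (O = -5 + (15 - 5*(-4)) = -5 + (15 + 20) = -5 + 35 = 30)
h = 30
(l + h)**2 = (1 + 30)**2 = 31**2 = 961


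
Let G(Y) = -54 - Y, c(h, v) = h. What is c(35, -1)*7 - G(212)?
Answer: 511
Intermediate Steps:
c(35, -1)*7 - G(212) = 35*7 - (-54 - 1*212) = 245 - (-54 - 212) = 245 - 1*(-266) = 245 + 266 = 511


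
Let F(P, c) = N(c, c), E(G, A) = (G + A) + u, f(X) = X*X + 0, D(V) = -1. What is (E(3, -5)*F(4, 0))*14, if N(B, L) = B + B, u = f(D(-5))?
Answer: 0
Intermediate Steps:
f(X) = X² (f(X) = X² + 0 = X²)
u = 1 (u = (-1)² = 1)
N(B, L) = 2*B
E(G, A) = 1 + A + G (E(G, A) = (G + A) + 1 = (A + G) + 1 = 1 + A + G)
F(P, c) = 2*c
(E(3, -5)*F(4, 0))*14 = ((1 - 5 + 3)*(2*0))*14 = -1*0*14 = 0*14 = 0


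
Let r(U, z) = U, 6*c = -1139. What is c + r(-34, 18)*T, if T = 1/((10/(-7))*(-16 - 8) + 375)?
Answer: -1088221/5730 ≈ -189.92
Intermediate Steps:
c = -1139/6 (c = (1/6)*(-1139) = -1139/6 ≈ -189.83)
T = 7/2865 (T = 1/((10*(-1/7))*(-24) + 375) = 1/(-10/7*(-24) + 375) = 1/(240/7 + 375) = 1/(2865/7) = 7/2865 ≈ 0.0024433)
c + r(-34, 18)*T = -1139/6 - 34*7/2865 = -1139/6 - 238/2865 = -1088221/5730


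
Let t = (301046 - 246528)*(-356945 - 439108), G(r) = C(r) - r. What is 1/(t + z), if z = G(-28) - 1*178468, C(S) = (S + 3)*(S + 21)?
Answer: -1/43399395719 ≈ -2.3042e-11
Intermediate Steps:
C(S) = (3 + S)*(21 + S)
G(r) = 63 + r**2 + 23*r (G(r) = (63 + r**2 + 24*r) - r = 63 + r**2 + 23*r)
t = -43399217454 (t = 54518*(-796053) = -43399217454)
z = -178265 (z = (63 + (-28)**2 + 23*(-28)) - 1*178468 = (63 + 784 - 644) - 178468 = 203 - 178468 = -178265)
1/(t + z) = 1/(-43399217454 - 178265) = 1/(-43399395719) = -1/43399395719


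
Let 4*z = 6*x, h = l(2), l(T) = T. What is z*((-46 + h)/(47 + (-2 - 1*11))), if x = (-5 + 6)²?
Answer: -33/17 ≈ -1.9412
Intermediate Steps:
h = 2
x = 1 (x = 1² = 1)
z = 3/2 (z = (6*1)/4 = (¼)*6 = 3/2 ≈ 1.5000)
z*((-46 + h)/(47 + (-2 - 1*11))) = 3*((-46 + 2)/(47 + (-2 - 1*11)))/2 = 3*(-44/(47 + (-2 - 11)))/2 = 3*(-44/(47 - 13))/2 = 3*(-44/34)/2 = 3*(-44*1/34)/2 = (3/2)*(-22/17) = -33/17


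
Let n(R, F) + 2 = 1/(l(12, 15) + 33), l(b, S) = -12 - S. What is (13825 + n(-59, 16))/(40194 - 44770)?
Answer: -82939/27456 ≈ -3.0208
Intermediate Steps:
n(R, F) = -11/6 (n(R, F) = -2 + 1/((-12 - 1*15) + 33) = -2 + 1/((-12 - 15) + 33) = -2 + 1/(-27 + 33) = -2 + 1/6 = -2 + ⅙ = -11/6)
(13825 + n(-59, 16))/(40194 - 44770) = (13825 - 11/6)/(40194 - 44770) = (82939/6)/(-4576) = (82939/6)*(-1/4576) = -82939/27456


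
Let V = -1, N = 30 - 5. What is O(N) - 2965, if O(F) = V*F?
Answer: -2990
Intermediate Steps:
N = 25
O(F) = -F
O(N) - 2965 = -1*25 - 2965 = -25 - 2965 = -2990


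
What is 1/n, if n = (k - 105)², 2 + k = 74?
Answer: 1/1089 ≈ 0.00091827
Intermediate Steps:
k = 72 (k = -2 + 74 = 72)
n = 1089 (n = (72 - 105)² = (-33)² = 1089)
1/n = 1/1089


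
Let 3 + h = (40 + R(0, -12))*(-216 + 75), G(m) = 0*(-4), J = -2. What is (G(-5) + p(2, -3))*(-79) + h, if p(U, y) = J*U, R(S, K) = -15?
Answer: -3212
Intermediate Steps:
G(m) = 0
p(U, y) = -2*U
h = -3528 (h = -3 + (40 - 15)*(-216 + 75) = -3 + 25*(-141) = -3 - 3525 = -3528)
(G(-5) + p(2, -3))*(-79) + h = (0 - 2*2)*(-79) - 3528 = (0 - 4)*(-79) - 3528 = -4*(-79) - 3528 = 316 - 3528 = -3212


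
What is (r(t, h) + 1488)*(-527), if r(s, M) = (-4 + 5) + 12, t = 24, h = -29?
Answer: -791027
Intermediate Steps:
r(s, M) = 13 (r(s, M) = 1 + 12 = 13)
(r(t, h) + 1488)*(-527) = (13 + 1488)*(-527) = 1501*(-527) = -791027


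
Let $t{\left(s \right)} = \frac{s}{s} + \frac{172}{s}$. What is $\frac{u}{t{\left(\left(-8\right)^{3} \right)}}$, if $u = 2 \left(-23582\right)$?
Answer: $- \frac{6036992}{85} \approx -71023.0$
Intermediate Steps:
$t{\left(s \right)} = 1 + \frac{172}{s}$
$u = -47164$
$\frac{u}{t{\left(\left(-8\right)^{3} \right)}} = - \frac{47164}{\frac{1}{\left(-8\right)^{3}} \left(172 + \left(-8\right)^{3}\right)} = - \frac{47164}{\frac{1}{-512} \left(172 - 512\right)} = - \frac{47164}{\left(- \frac{1}{512}\right) \left(-340\right)} = - \frac{47164}{\frac{85}{128}} = \left(-47164\right) \frac{128}{85} = - \frac{6036992}{85}$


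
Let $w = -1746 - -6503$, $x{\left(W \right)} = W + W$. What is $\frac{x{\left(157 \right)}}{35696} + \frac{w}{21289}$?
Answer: $\frac{88245309}{379966072} \approx 0.23225$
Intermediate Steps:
$x{\left(W \right)} = 2 W$
$w = 4757$ ($w = -1746 + 6503 = 4757$)
$\frac{x{\left(157 \right)}}{35696} + \frac{w}{21289} = \frac{2 \cdot 157}{35696} + \frac{4757}{21289} = 314 \cdot \frac{1}{35696} + 4757 \cdot \frac{1}{21289} = \frac{157}{17848} + \frac{4757}{21289} = \frac{88245309}{379966072}$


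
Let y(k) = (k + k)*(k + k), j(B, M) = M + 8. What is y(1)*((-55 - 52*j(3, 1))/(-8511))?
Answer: 2092/8511 ≈ 0.24580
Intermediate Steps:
j(B, M) = 8 + M
y(k) = 4*k² (y(k) = (2*k)*(2*k) = 4*k²)
y(1)*((-55 - 52*j(3, 1))/(-8511)) = (4*1²)*((-55 - 52*(8 + 1))/(-8511)) = (4*1)*((-55 - 52*9)*(-1/8511)) = 4*((-55 - 468)*(-1/8511)) = 4*(-523*(-1/8511)) = 4*(523/8511) = 2092/8511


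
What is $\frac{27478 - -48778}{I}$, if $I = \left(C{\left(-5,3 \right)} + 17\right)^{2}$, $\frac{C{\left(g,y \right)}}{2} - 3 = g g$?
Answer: $\frac{76256}{5329} \approx 14.31$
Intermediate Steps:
$C{\left(g,y \right)} = 6 + 2 g^{2}$ ($C{\left(g,y \right)} = 6 + 2 g g = 6 + 2 g^{2}$)
$I = 5329$ ($I = \left(\left(6 + 2 \left(-5\right)^{2}\right) + 17\right)^{2} = \left(\left(6 + 2 \cdot 25\right) + 17\right)^{2} = \left(\left(6 + 50\right) + 17\right)^{2} = \left(56 + 17\right)^{2} = 73^{2} = 5329$)
$\frac{27478 - -48778}{I} = \frac{27478 - -48778}{5329} = \left(27478 + 48778\right) \frac{1}{5329} = 76256 \cdot \frac{1}{5329} = \frac{76256}{5329}$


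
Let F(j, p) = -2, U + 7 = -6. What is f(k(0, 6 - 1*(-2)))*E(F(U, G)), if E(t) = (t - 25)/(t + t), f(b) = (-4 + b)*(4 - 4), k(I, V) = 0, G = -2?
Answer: 0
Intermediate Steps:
U = -13 (U = -7 - 6 = -13)
f(b) = 0 (f(b) = (-4 + b)*0 = 0)
E(t) = (-25 + t)/(2*t) (E(t) = (-25 + t)/((2*t)) = (-25 + t)*(1/(2*t)) = (-25 + t)/(2*t))
f(k(0, 6 - 1*(-2)))*E(F(U, G)) = 0*((½)*(-25 - 2)/(-2)) = 0*((½)*(-½)*(-27)) = 0*(27/4) = 0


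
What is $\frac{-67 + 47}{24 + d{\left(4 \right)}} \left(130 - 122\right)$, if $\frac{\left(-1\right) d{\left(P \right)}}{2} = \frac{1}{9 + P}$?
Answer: $- \frac{208}{31} \approx -6.7097$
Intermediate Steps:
$d{\left(P \right)} = - \frac{2}{9 + P}$
$\frac{-67 + 47}{24 + d{\left(4 \right)}} \left(130 - 122\right) = \frac{-67 + 47}{24 - \frac{2}{9 + 4}} \left(130 - 122\right) = - \frac{20}{24 - \frac{2}{13}} \cdot 8 = - \frac{20}{\frac{310}{13}} \cdot 8 = \left(-20\right) \frac{13}{310} \cdot 8 = \left(- \frac{26}{31}\right) 8 = - \frac{208}{31}$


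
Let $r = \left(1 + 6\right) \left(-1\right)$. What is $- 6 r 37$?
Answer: $1554$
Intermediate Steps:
$r = -7$ ($r = 7 \left(-1\right) = -7$)
$- 6 r 37 = \left(-6\right) \left(-7\right) 37 = 42 \cdot 37 = 1554$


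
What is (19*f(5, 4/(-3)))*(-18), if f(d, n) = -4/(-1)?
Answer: -1368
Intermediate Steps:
f(d, n) = 4 (f(d, n) = -4*(-1) = 4)
(19*f(5, 4/(-3)))*(-18) = (19*4)*(-18) = 76*(-18) = -1368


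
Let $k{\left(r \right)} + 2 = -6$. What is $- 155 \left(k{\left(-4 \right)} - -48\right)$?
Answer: $-6200$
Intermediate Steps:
$k{\left(r \right)} = -8$ ($k{\left(r \right)} = -2 - 6 = -8$)
$- 155 \left(k{\left(-4 \right)} - -48\right) = - 155 \left(-8 - -48\right) = - 155 \left(-8 + 48\right) = \left(-155\right) 40 = -6200$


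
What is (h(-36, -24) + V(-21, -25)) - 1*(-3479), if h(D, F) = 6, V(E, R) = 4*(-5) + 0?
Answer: 3465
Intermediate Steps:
V(E, R) = -20 (V(E, R) = -20 + 0 = -20)
(h(-36, -24) + V(-21, -25)) - 1*(-3479) = (6 - 20) - 1*(-3479) = -14 + 3479 = 3465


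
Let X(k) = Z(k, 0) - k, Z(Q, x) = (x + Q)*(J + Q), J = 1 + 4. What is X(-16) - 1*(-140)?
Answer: 332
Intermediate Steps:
J = 5
Z(Q, x) = (5 + Q)*(Q + x) (Z(Q, x) = (x + Q)*(5 + Q) = (Q + x)*(5 + Q) = (5 + Q)*(Q + x))
X(k) = k**2 + 4*k (X(k) = (k**2 + 5*k + 5*0 + k*0) - k = (k**2 + 5*k + 0 + 0) - k = (k**2 + 5*k) - k = k**2 + 4*k)
X(-16) - 1*(-140) = -16*(4 - 16) - 1*(-140) = -16*(-12) + 140 = 192 + 140 = 332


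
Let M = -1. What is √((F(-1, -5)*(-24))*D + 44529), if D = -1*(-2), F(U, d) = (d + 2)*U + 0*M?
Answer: √44385 ≈ 210.68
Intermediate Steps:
F(U, d) = U*(2 + d) (F(U, d) = (d + 2)*U + 0*(-1) = (2 + d)*U + 0 = U*(2 + d) + 0 = U*(2 + d))
D = 2
√((F(-1, -5)*(-24))*D + 44529) = √((-(2 - 5)*(-24))*2 + 44529) = √((-1*(-3)*(-24))*2 + 44529) = √((3*(-24))*2 + 44529) = √(-72*2 + 44529) = √(-144 + 44529) = √44385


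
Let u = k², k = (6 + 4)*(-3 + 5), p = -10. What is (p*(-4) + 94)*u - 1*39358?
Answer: 14242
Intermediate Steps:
k = 20 (k = 10*2 = 20)
u = 400 (u = 20² = 400)
(p*(-4) + 94)*u - 1*39358 = (-10*(-4) + 94)*400 - 1*39358 = (40 + 94)*400 - 39358 = 134*400 - 39358 = 53600 - 39358 = 14242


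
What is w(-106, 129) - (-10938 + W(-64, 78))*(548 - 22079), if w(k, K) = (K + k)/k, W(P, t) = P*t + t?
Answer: -36178797695/106 ≈ -3.4131e+8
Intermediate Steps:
W(P, t) = t + P*t
w(k, K) = (K + k)/k
w(-106, 129) - (-10938 + W(-64, 78))*(548 - 22079) = (129 - 106)/(-106) - (-10938 + 78*(1 - 64))*(548 - 22079) = -1/106*23 - (-10938 + 78*(-63))*(-21531) = -23/106 - (-10938 - 4914)*(-21531) = -23/106 - (-15852)*(-21531) = -23/106 - 1*341309412 = -23/106 - 341309412 = -36178797695/106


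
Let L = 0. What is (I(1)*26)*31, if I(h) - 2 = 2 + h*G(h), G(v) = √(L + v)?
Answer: 4030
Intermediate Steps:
G(v) = √v (G(v) = √(0 + v) = √v)
I(h) = 4 + h^(3/2) (I(h) = 2 + (2 + h*√h) = 2 + (2 + h^(3/2)) = 4 + h^(3/2))
(I(1)*26)*31 = ((4 + 1^(3/2))*26)*31 = ((4 + 1)*26)*31 = (5*26)*31 = 130*31 = 4030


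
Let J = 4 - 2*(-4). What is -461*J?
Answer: -5532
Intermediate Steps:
J = 12 (J = 4 + 8 = 12)
-461*J = -461*12 = -5532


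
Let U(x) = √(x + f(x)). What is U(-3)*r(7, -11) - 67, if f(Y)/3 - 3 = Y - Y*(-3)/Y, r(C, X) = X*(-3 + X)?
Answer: -67 + 154*√6 ≈ 310.22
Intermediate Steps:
f(Y) = 18 + 3*Y (f(Y) = 9 + 3*(Y - Y*(-3)/Y) = 9 + 3*(Y - (-3*Y)/Y) = 9 + 3*(Y - 1*(-3)) = 9 + 3*(Y + 3) = 9 + 3*(3 + Y) = 9 + (9 + 3*Y) = 18 + 3*Y)
U(x) = √(18 + 4*x) (U(x) = √(x + (18 + 3*x)) = √(18 + 4*x))
U(-3)*r(7, -11) - 67 = √(18 + 4*(-3))*(-11*(-3 - 11)) - 67 = √(18 - 12)*(-11*(-14)) - 67 = √6*154 - 67 = 154*√6 - 67 = -67 + 154*√6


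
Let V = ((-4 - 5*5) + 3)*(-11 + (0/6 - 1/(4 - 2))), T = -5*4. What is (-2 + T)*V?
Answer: -6578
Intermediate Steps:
T = -20
V = 299 (V = ((-4 - 25) + 3)*(-11 + (0*(⅙) - 1/2)) = (-29 + 3)*(-11 + (0 - 1*½)) = -26*(-11 + (0 - ½)) = -26*(-11 - ½) = -26*(-23/2) = 299)
(-2 + T)*V = (-2 - 20)*299 = -22*299 = -6578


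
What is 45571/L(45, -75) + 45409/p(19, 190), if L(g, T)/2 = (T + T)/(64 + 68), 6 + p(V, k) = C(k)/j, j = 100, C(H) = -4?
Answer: -104074056/3775 ≈ -27569.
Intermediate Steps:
p(V, k) = -151/25 (p(V, k) = -6 - 4/100 = -6 - 4*1/100 = -6 - 1/25 = -151/25)
L(g, T) = T/33 (L(g, T) = 2*((T + T)/(64 + 68)) = 2*((2*T)/132) = 2*((2*T)*(1/132)) = 2*(T/66) = T/33)
45571/L(45, -75) + 45409/p(19, 190) = 45571/(((1/33)*(-75))) + 45409/(-151/25) = 45571/(-25/11) + 45409*(-25/151) = 45571*(-11/25) - 1135225/151 = -501281/25 - 1135225/151 = -104074056/3775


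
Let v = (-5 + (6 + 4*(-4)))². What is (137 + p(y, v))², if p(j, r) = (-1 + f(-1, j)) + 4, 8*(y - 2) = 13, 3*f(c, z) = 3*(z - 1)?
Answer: 1301881/64 ≈ 20342.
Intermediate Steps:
v = 225 (v = (-5 + (6 - 16))² = (-5 - 10)² = (-15)² = 225)
f(c, z) = -1 + z (f(c, z) = (3*(z - 1))/3 = (3*(-1 + z))/3 = (-3 + 3*z)/3 = -1 + z)
y = 29/8 (y = 2 + (⅛)*13 = 2 + 13/8 = 29/8 ≈ 3.6250)
p(j, r) = 2 + j (p(j, r) = (-1 + (-1 + j)) + 4 = (-2 + j) + 4 = 2 + j)
(137 + p(y, v))² = (137 + (2 + 29/8))² = (137 + 45/8)² = (1141/8)² = 1301881/64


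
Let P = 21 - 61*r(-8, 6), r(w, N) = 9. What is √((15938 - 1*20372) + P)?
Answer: I*√4962 ≈ 70.441*I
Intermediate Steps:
P = -528 (P = 21 - 61*9 = 21 - 549 = -528)
√((15938 - 1*20372) + P) = √((15938 - 1*20372) - 528) = √((15938 - 20372) - 528) = √(-4434 - 528) = √(-4962) = I*√4962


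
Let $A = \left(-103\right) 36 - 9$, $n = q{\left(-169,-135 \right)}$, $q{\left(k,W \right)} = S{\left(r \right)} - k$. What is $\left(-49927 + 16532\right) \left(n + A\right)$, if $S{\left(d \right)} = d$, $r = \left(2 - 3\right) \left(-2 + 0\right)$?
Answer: $118418670$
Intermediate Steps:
$r = 2$ ($r = \left(-1\right) \left(-2\right) = 2$)
$q{\left(k,W \right)} = 2 - k$
$n = 171$ ($n = 2 - -169 = 2 + 169 = 171$)
$A = -3717$ ($A = -3708 - 9 = -3717$)
$\left(-49927 + 16532\right) \left(n + A\right) = \left(-49927 + 16532\right) \left(171 - 3717\right) = \left(-33395\right) \left(-3546\right) = 118418670$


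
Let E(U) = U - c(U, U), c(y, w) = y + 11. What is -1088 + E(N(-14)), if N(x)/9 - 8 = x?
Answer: -1099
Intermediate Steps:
c(y, w) = 11 + y
N(x) = 72 + 9*x
E(U) = -11 (E(U) = U - (11 + U) = U + (-11 - U) = -11)
-1088 + E(N(-14)) = -1088 - 11 = -1099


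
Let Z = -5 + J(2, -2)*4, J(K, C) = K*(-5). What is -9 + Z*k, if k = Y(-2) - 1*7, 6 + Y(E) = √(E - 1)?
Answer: 576 - 45*I*√3 ≈ 576.0 - 77.942*I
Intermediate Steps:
J(K, C) = -5*K
Y(E) = -6 + √(-1 + E) (Y(E) = -6 + √(E - 1) = -6 + √(-1 + E))
Z = -45 (Z = -5 - 5*2*4 = -5 - 10*4 = -5 - 40 = -45)
k = -13 + I*√3 (k = (-6 + √(-1 - 2)) - 1*7 = (-6 + √(-3)) - 7 = (-6 + I*√3) - 7 = -13 + I*√3 ≈ -13.0 + 1.732*I)
-9 + Z*k = -9 - 45*(-13 + I*√3) = -9 + (585 - 45*I*√3) = 576 - 45*I*√3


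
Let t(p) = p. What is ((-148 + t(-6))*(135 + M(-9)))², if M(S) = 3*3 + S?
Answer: 432224100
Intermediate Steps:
M(S) = 9 + S
((-148 + t(-6))*(135 + M(-9)))² = ((-148 - 6)*(135 + (9 - 9)))² = (-154*(135 + 0))² = (-154*135)² = (-20790)² = 432224100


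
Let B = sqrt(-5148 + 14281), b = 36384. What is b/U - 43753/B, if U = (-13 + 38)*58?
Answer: 18192/725 - 43753*sqrt(9133)/9133 ≈ -432.73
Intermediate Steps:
U = 1450 (U = 25*58 = 1450)
B = sqrt(9133) ≈ 95.567
b/U - 43753/B = 36384/1450 - 43753*sqrt(9133)/9133 = 36384*(1/1450) - 43753*sqrt(9133)/9133 = 18192/725 - 43753*sqrt(9133)/9133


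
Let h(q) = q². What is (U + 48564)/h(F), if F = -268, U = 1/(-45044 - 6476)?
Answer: 2502017279/3700372480 ≈ 0.67615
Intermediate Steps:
U = -1/51520 (U = 1/(-51520) = -1/51520 ≈ -1.9410e-5)
(U + 48564)/h(F) = (-1/51520 + 48564)/((-268)²) = (2502017279/51520)/71824 = (2502017279/51520)*(1/71824) = 2502017279/3700372480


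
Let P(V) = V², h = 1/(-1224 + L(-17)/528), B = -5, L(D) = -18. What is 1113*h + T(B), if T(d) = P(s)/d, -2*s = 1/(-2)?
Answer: -529549/574480 ≈ -0.92179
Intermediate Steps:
s = ¼ (s = -½/(-2) = -½*(-½) = ¼ ≈ 0.25000)
h = -88/107715 (h = 1/(-1224 - 18/528) = 1/(-1224 - 18*1/528) = 1/(-1224 - 3/88) = 1/(-107715/88) = -88/107715 ≈ -0.00081697)
T(d) = 1/(16*d) (T(d) = (¼)²/d = 1/(16*d))
1113*h + T(B) = 1113*(-88/107715) + (1/16)/(-5) = -32648/35905 + (1/16)*(-⅕) = -32648/35905 - 1/80 = -529549/574480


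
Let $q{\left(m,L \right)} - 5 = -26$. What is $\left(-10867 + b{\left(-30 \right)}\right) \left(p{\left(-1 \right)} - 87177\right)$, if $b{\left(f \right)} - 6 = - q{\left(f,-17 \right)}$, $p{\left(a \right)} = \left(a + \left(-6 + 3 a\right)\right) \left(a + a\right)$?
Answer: $944781880$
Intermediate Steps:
$q{\left(m,L \right)} = -21$ ($q{\left(m,L \right)} = 5 - 26 = -21$)
$p{\left(a \right)} = 2 a \left(-6 + 4 a\right)$ ($p{\left(a \right)} = \left(-6 + 4 a\right) 2 a = 2 a \left(-6 + 4 a\right)$)
$b{\left(f \right)} = 27$ ($b{\left(f \right)} = 6 - -21 = 6 + 21 = 27$)
$\left(-10867 + b{\left(-30 \right)}\right) \left(p{\left(-1 \right)} - 87177\right) = \left(-10867 + 27\right) \left(4 \left(-1\right) \left(-3 + 2 \left(-1\right)\right) - 87177\right) = - 10840 \left(4 \left(-1\right) \left(-3 - 2\right) - 87177\right) = - 10840 \left(4 \left(-1\right) \left(-5\right) - 87177\right) = - 10840 \left(20 - 87177\right) = \left(-10840\right) \left(-87157\right) = 944781880$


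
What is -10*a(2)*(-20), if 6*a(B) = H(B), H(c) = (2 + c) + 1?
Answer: 500/3 ≈ 166.67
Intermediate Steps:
H(c) = 3 + c
a(B) = ½ + B/6 (a(B) = (3 + B)/6 = ½ + B/6)
-10*a(2)*(-20) = -10*(½ + (⅙)*2)*(-20) = -10*(½ + ⅓)*(-20) = -10*⅚*(-20) = -25/3*(-20) = 500/3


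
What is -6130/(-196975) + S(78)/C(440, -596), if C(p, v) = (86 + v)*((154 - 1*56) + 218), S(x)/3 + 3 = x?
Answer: 12581219/423259880 ≈ 0.029725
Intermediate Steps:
S(x) = -9 + 3*x
C(p, v) = 27176 + 316*v (C(p, v) = (86 + v)*((154 - 56) + 218) = (86 + v)*(98 + 218) = (86 + v)*316 = 27176 + 316*v)
-6130/(-196975) + S(78)/C(440, -596) = -6130/(-196975) + (-9 + 3*78)/(27176 + 316*(-596)) = -6130*(-1/196975) + (-9 + 234)/(27176 - 188336) = 1226/39395 + 225/(-161160) = 1226/39395 + 225*(-1/161160) = 1226/39395 - 15/10744 = 12581219/423259880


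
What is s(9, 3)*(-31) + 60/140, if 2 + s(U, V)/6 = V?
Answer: -1299/7 ≈ -185.57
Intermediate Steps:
s(U, V) = -12 + 6*V
s(9, 3)*(-31) + 60/140 = (-12 + 6*3)*(-31) + 60/140 = (-12 + 18)*(-31) + 60*(1/140) = 6*(-31) + 3/7 = -186 + 3/7 = -1299/7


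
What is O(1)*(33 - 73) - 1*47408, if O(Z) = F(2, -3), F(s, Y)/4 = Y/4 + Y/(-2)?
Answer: -47528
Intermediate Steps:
F(s, Y) = -Y (F(s, Y) = 4*(Y/4 + Y/(-2)) = 4*(Y*(¼) + Y*(-½)) = 4*(Y/4 - Y/2) = 4*(-Y/4) = -Y)
O(Z) = 3 (O(Z) = -1*(-3) = 3)
O(1)*(33 - 73) - 1*47408 = 3*(33 - 73) - 1*47408 = 3*(-40) - 47408 = -120 - 47408 = -47528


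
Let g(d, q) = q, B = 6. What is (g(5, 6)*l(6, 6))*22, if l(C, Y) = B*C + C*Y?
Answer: 9504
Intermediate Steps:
l(C, Y) = 6*C + C*Y
(g(5, 6)*l(6, 6))*22 = (6*(6*(6 + 6)))*22 = (6*(6*12))*22 = (6*72)*22 = 432*22 = 9504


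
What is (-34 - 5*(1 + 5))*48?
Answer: -3072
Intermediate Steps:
(-34 - 5*(1 + 5))*48 = (-34 - 5*6)*48 = (-34 - 30)*48 = -64*48 = -3072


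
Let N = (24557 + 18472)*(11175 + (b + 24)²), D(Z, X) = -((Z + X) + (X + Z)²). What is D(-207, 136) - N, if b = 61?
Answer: -791738570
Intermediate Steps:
D(Z, X) = -X - Z - (X + Z)² (D(Z, X) = -((X + Z) + (X + Z)²) = -(X + Z + (X + Z)²) = -X - Z - (X + Z)²)
N = 791733600 (N = (24557 + 18472)*(11175 + (61 + 24)²) = 43029*(11175 + 85²) = 43029*(11175 + 7225) = 43029*18400 = 791733600)
D(-207, 136) - N = (-1*136 - 1*(-207) - (136 - 207)²) - 1*791733600 = (-136 + 207 - 1*(-71)²) - 791733600 = (-136 + 207 - 1*5041) - 791733600 = (-136 + 207 - 5041) - 791733600 = -4970 - 791733600 = -791738570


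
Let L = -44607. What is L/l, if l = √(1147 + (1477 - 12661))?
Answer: 44607*I*√10037/10037 ≈ 445.25*I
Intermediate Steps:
l = I*√10037 (l = √(1147 - 11184) = √(-10037) = I*√10037 ≈ 100.18*I)
L/l = -44607*(-I*√10037/10037) = -(-44607)*I*√10037/10037 = 44607*I*√10037/10037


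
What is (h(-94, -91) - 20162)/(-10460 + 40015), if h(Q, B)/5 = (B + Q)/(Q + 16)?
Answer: -1571711/2305290 ≈ -0.68178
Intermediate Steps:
h(Q, B) = 5*(B + Q)/(16 + Q) (h(Q, B) = 5*((B + Q)/(Q + 16)) = 5*((B + Q)/(16 + Q)) = 5*(B + Q)/(16 + Q))
(h(-94, -91) - 20162)/(-10460 + 40015) = (5*(-91 - 94)/(16 - 94) - 20162)/(-10460 + 40015) = (5*(-185)/(-78) - 20162)/29555 = (5*(-1/78)*(-185) - 20162)*(1/29555) = (925/78 - 20162)*(1/29555) = -1571711/78*1/29555 = -1571711/2305290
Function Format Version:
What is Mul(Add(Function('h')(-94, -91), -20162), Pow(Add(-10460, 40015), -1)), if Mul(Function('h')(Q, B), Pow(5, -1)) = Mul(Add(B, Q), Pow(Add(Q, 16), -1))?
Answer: Rational(-1571711, 2305290) ≈ -0.68178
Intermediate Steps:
Function('h')(Q, B) = Mul(5, Pow(Add(16, Q), -1), Add(B, Q)) (Function('h')(Q, B) = Mul(5, Mul(Add(B, Q), Pow(Add(Q, 16), -1))) = Mul(5, Mul(Add(B, Q), Pow(Add(16, Q), -1))) = Mul(5, Mul(Pow(Add(16, Q), -1), Add(B, Q))) = Mul(5, Pow(Add(16, Q), -1), Add(B, Q)))
Mul(Add(Function('h')(-94, -91), -20162), Pow(Add(-10460, 40015), -1)) = Mul(Add(Mul(5, Pow(Add(16, -94), -1), Add(-91, -94)), -20162), Pow(Add(-10460, 40015), -1)) = Mul(Add(Mul(5, Pow(-78, -1), -185), -20162), Pow(29555, -1)) = Mul(Add(Mul(5, Rational(-1, 78), -185), -20162), Rational(1, 29555)) = Mul(Add(Rational(925, 78), -20162), Rational(1, 29555)) = Mul(Rational(-1571711, 78), Rational(1, 29555)) = Rational(-1571711, 2305290)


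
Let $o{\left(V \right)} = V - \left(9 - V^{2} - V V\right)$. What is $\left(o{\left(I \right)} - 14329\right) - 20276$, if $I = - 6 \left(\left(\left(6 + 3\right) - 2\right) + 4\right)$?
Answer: $-25968$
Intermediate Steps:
$I = -66$ ($I = - 6 \left(\left(9 - 2\right) + 4\right) = - 6 \left(7 + 4\right) = \left(-6\right) 11 = -66$)
$o{\left(V \right)} = -9 + V + 2 V^{2}$ ($o{\left(V \right)} = V + \left(\left(V^{2} + V^{2}\right) - 9\right) = V + \left(2 V^{2} - 9\right) = V + \left(-9 + 2 V^{2}\right) = -9 + V + 2 V^{2}$)
$\left(o{\left(I \right)} - 14329\right) - 20276 = \left(\left(-9 - 66 + 2 \left(-66\right)^{2}\right) - 14329\right) - 20276 = \left(\left(-9 - 66 + 2 \cdot 4356\right) - 14329\right) - 20276 = \left(\left(-9 - 66 + 8712\right) - 14329\right) - 20276 = \left(8637 - 14329\right) - 20276 = -5692 - 20276 = -25968$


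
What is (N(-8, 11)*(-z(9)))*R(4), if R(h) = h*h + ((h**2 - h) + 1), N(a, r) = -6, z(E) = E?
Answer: 1566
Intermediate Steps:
R(h) = 1 - h + 2*h**2 (R(h) = h**2 + (1 + h**2 - h) = 1 - h + 2*h**2)
(N(-8, 11)*(-z(9)))*R(4) = (-(-6)*9)*(1 - 1*4 + 2*4**2) = (-6*(-9))*(1 - 4 + 2*16) = 54*(1 - 4 + 32) = 54*29 = 1566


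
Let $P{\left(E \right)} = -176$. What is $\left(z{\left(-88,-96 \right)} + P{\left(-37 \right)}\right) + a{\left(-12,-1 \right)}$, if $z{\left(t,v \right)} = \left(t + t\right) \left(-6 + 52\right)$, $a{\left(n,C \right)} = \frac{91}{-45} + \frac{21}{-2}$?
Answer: $- \frac{745607}{90} \approx -8284.5$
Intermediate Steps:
$a{\left(n,C \right)} = - \frac{1127}{90}$ ($a{\left(n,C \right)} = 91 \left(- \frac{1}{45}\right) + 21 \left(- \frac{1}{2}\right) = - \frac{91}{45} - \frac{21}{2} = - \frac{1127}{90}$)
$z{\left(t,v \right)} = 92 t$ ($z{\left(t,v \right)} = 2 t 46 = 92 t$)
$\left(z{\left(-88,-96 \right)} + P{\left(-37 \right)}\right) + a{\left(-12,-1 \right)} = \left(92 \left(-88\right) - 176\right) - \frac{1127}{90} = \left(-8096 - 176\right) - \frac{1127}{90} = -8272 - \frac{1127}{90} = - \frac{745607}{90}$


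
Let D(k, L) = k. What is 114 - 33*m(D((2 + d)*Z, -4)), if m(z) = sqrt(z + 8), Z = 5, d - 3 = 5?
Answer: 114 - 33*sqrt(58) ≈ -137.32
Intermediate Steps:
d = 8 (d = 3 + 5 = 8)
m(z) = sqrt(8 + z)
114 - 33*m(D((2 + d)*Z, -4)) = 114 - 33*sqrt(8 + (2 + 8)*5) = 114 - 33*sqrt(8 + 10*5) = 114 - 33*sqrt(8 + 50) = 114 - 33*sqrt(58)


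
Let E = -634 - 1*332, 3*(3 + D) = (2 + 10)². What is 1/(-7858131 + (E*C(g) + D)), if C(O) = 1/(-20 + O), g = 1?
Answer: -19/149302668 ≈ -1.2726e-7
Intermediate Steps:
D = 45 (D = -3 + (2 + 10)²/3 = -3 + (⅓)*12² = -3 + (⅓)*144 = -3 + 48 = 45)
E = -966 (E = -634 - 332 = -966)
1/(-7858131 + (E*C(g) + D)) = 1/(-7858131 + (-966/(-20 + 1) + 45)) = 1/(-7858131 + (-966/(-19) + 45)) = 1/(-7858131 + (-966*(-1/19) + 45)) = 1/(-7858131 + (966/19 + 45)) = 1/(-7858131 + 1821/19) = 1/(-149302668/19) = -19/149302668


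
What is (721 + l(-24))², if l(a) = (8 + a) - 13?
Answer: 478864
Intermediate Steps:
l(a) = -5 + a
(721 + l(-24))² = (721 + (-5 - 24))² = (721 - 29)² = 692² = 478864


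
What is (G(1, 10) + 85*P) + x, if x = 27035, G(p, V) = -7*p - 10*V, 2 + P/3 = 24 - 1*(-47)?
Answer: 44523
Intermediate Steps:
P = 207 (P = -6 + 3*(24 - 1*(-47)) = -6 + 3*(24 + 47) = -6 + 3*71 = -6 + 213 = 207)
G(p, V) = -10*V - 7*p
(G(1, 10) + 85*P) + x = ((-10*10 - 7*1) + 85*207) + 27035 = ((-100 - 7) + 17595) + 27035 = (-107 + 17595) + 27035 = 17488 + 27035 = 44523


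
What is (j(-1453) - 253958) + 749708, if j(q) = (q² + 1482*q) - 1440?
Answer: 452173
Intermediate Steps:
j(q) = -1440 + q² + 1482*q
(j(-1453) - 253958) + 749708 = ((-1440 + (-1453)² + 1482*(-1453)) - 253958) + 749708 = ((-1440 + 2111209 - 2153346) - 253958) + 749708 = (-43577 - 253958) + 749708 = -297535 + 749708 = 452173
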